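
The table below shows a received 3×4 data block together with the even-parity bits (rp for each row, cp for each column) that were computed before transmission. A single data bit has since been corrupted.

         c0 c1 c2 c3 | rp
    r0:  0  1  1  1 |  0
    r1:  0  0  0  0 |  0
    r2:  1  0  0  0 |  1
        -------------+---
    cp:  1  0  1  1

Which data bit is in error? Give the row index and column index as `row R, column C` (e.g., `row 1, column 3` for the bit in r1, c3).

row 0, column 1

Recompute each row's even parity and compare to rp:
  r0: data parity 1, sent rp 0 → mismatch
  r1: data parity 0, sent rp 0 → ok
  r2: data parity 1, sent rp 1 → ok
Recompute each column's even parity and compare to cp:
  c0: data parity 1, sent cp 1 → ok
  c1: data parity 1, sent cp 0 → mismatch
  c2: data parity 1, sent cp 1 → ok
  c3: data parity 1, sent cp 1 → ok
Exactly one row (r0) and one column (c1) fail → the flipped bit is at their intersection.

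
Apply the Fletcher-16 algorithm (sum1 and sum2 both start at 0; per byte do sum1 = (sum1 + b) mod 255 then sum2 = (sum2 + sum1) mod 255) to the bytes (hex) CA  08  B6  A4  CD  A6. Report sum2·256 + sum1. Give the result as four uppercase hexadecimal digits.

Running sums (mod 255):
  after byte 0 (CA): sum1=202, sum2=202
  after byte 1 (08): sum1=210, sum2=157
  after byte 2 (B6): sum1=137, sum2=39
  after byte 3 (A4): sum1=46, sum2=85
  after byte 4 (CD): sum1=251, sum2=81
  after byte 5 (A6): sum1=162, sum2=243
Checksum = sum2·256 + sum1 = 243·256 + 162 = 62370 = 0xF3A2.

F3A2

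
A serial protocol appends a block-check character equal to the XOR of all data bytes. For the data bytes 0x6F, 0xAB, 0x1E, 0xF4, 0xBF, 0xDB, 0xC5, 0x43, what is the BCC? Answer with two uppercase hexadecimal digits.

CC

XOR the bytes together:
  start with 0x6F
  0x6F ⊕ 0xAB = 0xC4
  0xC4 ⊕ 0x1E = 0xDA
  0xDA ⊕ 0xF4 = 0x2E
  0x2E ⊕ 0xBF = 0x91
  0x91 ⊕ 0xDB = 0x4A
  0x4A ⊕ 0xC5 = 0x8F
  0x8F ⊕ 0x43 = 0xCC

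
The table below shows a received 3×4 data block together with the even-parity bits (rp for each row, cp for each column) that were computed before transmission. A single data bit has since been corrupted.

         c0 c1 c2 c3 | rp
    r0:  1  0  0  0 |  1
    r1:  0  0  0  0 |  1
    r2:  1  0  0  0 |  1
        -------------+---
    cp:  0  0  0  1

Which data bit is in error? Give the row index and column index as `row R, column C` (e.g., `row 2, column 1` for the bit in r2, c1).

Recompute each row's even parity and compare to rp:
  r0: data parity 1, sent rp 1 → ok
  r1: data parity 0, sent rp 1 → mismatch
  r2: data parity 1, sent rp 1 → ok
Recompute each column's even parity and compare to cp:
  c0: data parity 0, sent cp 0 → ok
  c1: data parity 0, sent cp 0 → ok
  c2: data parity 0, sent cp 0 → ok
  c3: data parity 0, sent cp 1 → mismatch
Exactly one row (r1) and one column (c3) fail → the flipped bit is at their intersection.

row 1, column 3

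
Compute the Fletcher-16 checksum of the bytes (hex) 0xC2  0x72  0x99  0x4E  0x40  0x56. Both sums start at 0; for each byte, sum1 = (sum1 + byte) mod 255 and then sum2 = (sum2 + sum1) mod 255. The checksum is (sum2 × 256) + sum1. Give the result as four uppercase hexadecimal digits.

F4B3

Running sums (mod 255):
  after byte 0 (0xC2): sum1=194, sum2=194
  after byte 1 (0x72): sum1=53, sum2=247
  after byte 2 (0x99): sum1=206, sum2=198
  after byte 3 (0x4E): sum1=29, sum2=227
  after byte 4 (0x40): sum1=93, sum2=65
  after byte 5 (0x56): sum1=179, sum2=244
Checksum = sum2·256 + sum1 = 244·256 + 179 = 62643 = 0xF4B3.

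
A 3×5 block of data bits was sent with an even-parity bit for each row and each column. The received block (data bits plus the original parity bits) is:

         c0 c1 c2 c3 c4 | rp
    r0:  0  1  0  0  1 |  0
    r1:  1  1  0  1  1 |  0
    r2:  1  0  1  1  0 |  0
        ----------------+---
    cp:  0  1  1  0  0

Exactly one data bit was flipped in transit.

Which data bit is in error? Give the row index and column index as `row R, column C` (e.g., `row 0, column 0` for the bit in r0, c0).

Recompute each row's even parity and compare to rp:
  r0: data parity 0, sent rp 0 → ok
  r1: data parity 0, sent rp 0 → ok
  r2: data parity 1, sent rp 0 → mismatch
Recompute each column's even parity and compare to cp:
  c0: data parity 0, sent cp 0 → ok
  c1: data parity 0, sent cp 1 → mismatch
  c2: data parity 1, sent cp 1 → ok
  c3: data parity 0, sent cp 0 → ok
  c4: data parity 0, sent cp 0 → ok
Exactly one row (r2) and one column (c1) fail → the flipped bit is at their intersection.

row 2, column 1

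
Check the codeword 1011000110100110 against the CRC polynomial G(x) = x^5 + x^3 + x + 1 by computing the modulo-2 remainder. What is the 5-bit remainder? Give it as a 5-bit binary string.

00000

Modulo-2 division of 1011000110100110 by 101011:
  pos 0: 101100 XOR 101011 = 000111
  pos 3: 111011 XOR 101011 = 010000
  pos 4: 100000 XOR 101011 = 001011
  pos 6: 101110 XOR 101011 = 000101
  pos 9: 101011 XOR 101011 = 000000
Remainder = 00000 (zero — the frame passes the CRC check).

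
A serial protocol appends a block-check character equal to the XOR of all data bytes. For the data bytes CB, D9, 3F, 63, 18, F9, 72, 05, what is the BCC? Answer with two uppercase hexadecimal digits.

D8

XOR the bytes together:
  start with 0xCB
  0xCB ⊕ 0xD9 = 0x12
  0x12 ⊕ 0x3F = 0x2D
  0x2D ⊕ 0x63 = 0x4E
  0x4E ⊕ 0x18 = 0x56
  0x56 ⊕ 0xF9 = 0xAF
  0xAF ⊕ 0x72 = 0xDD
  0xDD ⊕ 0x05 = 0xD8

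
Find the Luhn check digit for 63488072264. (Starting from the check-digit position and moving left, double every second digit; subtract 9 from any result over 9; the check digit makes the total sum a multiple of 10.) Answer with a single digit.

Partial digits right→left: 4 6 2 2 7 0 8 8 4 3 6
Double every second digit counting from the check-digit position (so the 1st, 3rd, 5th, ... of the partial from the right).
  doubled (with −9 where >9): 8 4 5 7 8 3 → sum 35
  kept as-is: 6 2 0 8 3 → sum 19
Total = 35 + 19 = 54.
Check digit = (10 − (54 mod 10)) mod 10 = 6.

6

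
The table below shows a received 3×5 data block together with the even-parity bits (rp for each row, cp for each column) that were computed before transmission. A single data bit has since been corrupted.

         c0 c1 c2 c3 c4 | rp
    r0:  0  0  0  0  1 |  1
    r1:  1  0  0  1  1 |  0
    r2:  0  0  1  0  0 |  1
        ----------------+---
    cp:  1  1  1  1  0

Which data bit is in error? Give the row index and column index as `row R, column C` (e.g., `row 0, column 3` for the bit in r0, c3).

Recompute each row's even parity and compare to rp:
  r0: data parity 1, sent rp 1 → ok
  r1: data parity 1, sent rp 0 → mismatch
  r2: data parity 1, sent rp 1 → ok
Recompute each column's even parity and compare to cp:
  c0: data parity 1, sent cp 1 → ok
  c1: data parity 0, sent cp 1 → mismatch
  c2: data parity 1, sent cp 1 → ok
  c3: data parity 1, sent cp 1 → ok
  c4: data parity 0, sent cp 0 → ok
Exactly one row (r1) and one column (c1) fail → the flipped bit is at their intersection.

row 1, column 1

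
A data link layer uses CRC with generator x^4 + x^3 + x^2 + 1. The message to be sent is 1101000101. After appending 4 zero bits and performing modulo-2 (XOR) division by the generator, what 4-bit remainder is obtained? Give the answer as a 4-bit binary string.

Append 4 zeros: 11010001010000. Divide by 11101 (XOR where the leading bit is 1):
  pos 0: 11010 XOR 11101 = 00111
  pos 2: 11100 XOR 11101 = 00001
  pos 6: 11010 XOR 11101 = 00111
  pos 8: 11100 XOR 11101 = 00001
Remainder (last 4 bits) = 0010. This is the CRC / FCS.

0010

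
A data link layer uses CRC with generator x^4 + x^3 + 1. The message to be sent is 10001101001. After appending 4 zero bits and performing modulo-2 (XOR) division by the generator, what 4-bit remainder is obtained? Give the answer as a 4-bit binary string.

Append 4 zeros: 100011010010000. Divide by 11001 (XOR where the leading bit is 1):
  pos 0: 10001 XOR 11001 = 01000
  pos 1: 10001 XOR 11001 = 01000
  pos 2: 10000 XOR 11001 = 01001
  pos 3: 10011 XOR 11001 = 01010
  pos 4: 10100 XOR 11001 = 01101
  pos 5: 11010 XOR 11001 = 00011
  pos 8: 11100 XOR 11001 = 00101
  pos 10: 10100 XOR 11001 = 01101
Remainder (last 4 bits) = 1101. This is the CRC / FCS.

1101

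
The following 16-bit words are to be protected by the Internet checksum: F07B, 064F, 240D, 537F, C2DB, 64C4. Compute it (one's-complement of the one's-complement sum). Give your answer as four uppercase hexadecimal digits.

One's-complement addition (fold any carry out of bit 15 back into bit 0):
  0xF07B + 0x064F = 0x0F6CA
  0xF6CA + 0x240D = 0x11AD7 → wrap carry → 0x1AD8
  0x1AD8 + 0x537F = 0x06E57
  0x6E57 + 0xC2DB = 0x13132 → wrap carry → 0x3133
  0x3133 + 0x64C4 = 0x095F7
One's-complement sum = 0x95F7.
Checksum = ~0x95F7 & 0xFFFF = 0x6A08.

6A08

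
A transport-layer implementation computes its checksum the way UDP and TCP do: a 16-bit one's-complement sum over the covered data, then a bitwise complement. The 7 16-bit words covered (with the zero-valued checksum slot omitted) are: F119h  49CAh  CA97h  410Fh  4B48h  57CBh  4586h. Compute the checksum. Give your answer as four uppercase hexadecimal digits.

D0DA

One's-complement addition (fold any carry out of bit 15 back into bit 0):
  0xF119 + 0x49CA = 0x13AE3 → wrap carry → 0x3AE4
  0x3AE4 + 0xCA97 = 0x1057B → wrap carry → 0x057C
  0x057C + 0x410F = 0x0468B
  0x468B + 0x4B48 = 0x091D3
  0x91D3 + 0x57CB = 0x0E99E
  0xE99E + 0x4586 = 0x12F24 → wrap carry → 0x2F25
One's-complement sum = 0x2F25.
Checksum = ~0x2F25 & 0xFFFF = 0xD0DA.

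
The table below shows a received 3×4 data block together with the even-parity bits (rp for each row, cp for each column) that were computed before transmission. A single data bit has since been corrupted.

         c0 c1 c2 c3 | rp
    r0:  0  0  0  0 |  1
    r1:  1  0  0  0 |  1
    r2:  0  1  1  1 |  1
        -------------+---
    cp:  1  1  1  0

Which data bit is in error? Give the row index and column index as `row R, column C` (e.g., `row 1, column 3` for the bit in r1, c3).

Recompute each row's even parity and compare to rp:
  r0: data parity 0, sent rp 1 → mismatch
  r1: data parity 1, sent rp 1 → ok
  r2: data parity 1, sent rp 1 → ok
Recompute each column's even parity and compare to cp:
  c0: data parity 1, sent cp 1 → ok
  c1: data parity 1, sent cp 1 → ok
  c2: data parity 1, sent cp 1 → ok
  c3: data parity 1, sent cp 0 → mismatch
Exactly one row (r0) and one column (c3) fail → the flipped bit is at their intersection.

row 0, column 3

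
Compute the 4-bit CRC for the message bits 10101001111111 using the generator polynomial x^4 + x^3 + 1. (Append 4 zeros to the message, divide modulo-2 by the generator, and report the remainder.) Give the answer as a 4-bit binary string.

1000

Append 4 zeros: 101010011111110000. Divide by 11001 (XOR where the leading bit is 1):
  pos 0: 10101 XOR 11001 = 01100
  pos 1: 11000 XOR 11001 = 00001
  pos 5: 10111 XOR 11001 = 01110
  pos 6: 11101 XOR 11001 = 00100
  pos 8: 10011 XOR 11001 = 01010
  pos 9: 10101 XOR 11001 = 01100
  pos 10: 11000 XOR 11001 = 00001
Remainder (last 4 bits) = 1000. This is the CRC / FCS.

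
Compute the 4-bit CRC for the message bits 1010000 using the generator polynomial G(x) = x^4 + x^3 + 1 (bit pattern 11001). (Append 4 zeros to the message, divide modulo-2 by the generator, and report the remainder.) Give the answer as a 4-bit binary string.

Append 4 zeros: 10100000000. Divide by 11001 (XOR where the leading bit is 1):
  pos 0: 10100 XOR 11001 = 01101
  pos 1: 11010 XOR 11001 = 00011
  pos 4: 11000 XOR 11001 = 00001
Remainder (last 4 bits) = 0100. This is the CRC / FCS.

0100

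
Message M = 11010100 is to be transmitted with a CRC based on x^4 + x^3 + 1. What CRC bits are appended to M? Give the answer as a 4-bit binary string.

Append 4 zeros: 110101000000. Divide by 11001 (XOR where the leading bit is 1):
  pos 0: 11010 XOR 11001 = 00011
  pos 3: 11100 XOR 11001 = 00101
  pos 5: 10100 XOR 11001 = 01101
  pos 6: 11010 XOR 11001 = 00011
Remainder (last 4 bits) = 0110. This is the CRC / FCS.

0110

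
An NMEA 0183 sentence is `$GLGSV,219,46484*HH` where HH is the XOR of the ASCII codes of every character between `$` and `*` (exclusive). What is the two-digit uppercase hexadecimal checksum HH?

49

XOR the ASCII codes of the payload characters:
  'G' = 0x47 → acc = 0x47
  'L' = 0x4C → acc = 0x0B
  'G' = 0x47 → acc = 0x4C
  'S' = 0x53 → acc = 0x1F
  'V' = 0x56 → acc = 0x49
  ',' = 0x2C → acc = 0x65
  '2' = 0x32 → acc = 0x57
  '1' = 0x31 → acc = 0x66
  '9' = 0x39 → acc = 0x5F
  ',' = 0x2C → acc = 0x73
  '4' = 0x34 → acc = 0x47
  '6' = 0x36 → acc = 0x71
  '4' = 0x34 → acc = 0x45
  '8' = 0x38 → acc = 0x7D
  '4' = 0x34 → acc = 0x49
Checksum = 0x49.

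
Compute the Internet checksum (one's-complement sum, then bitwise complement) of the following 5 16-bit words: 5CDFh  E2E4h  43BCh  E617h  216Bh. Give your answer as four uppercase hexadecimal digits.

One's-complement addition (fold any carry out of bit 15 back into bit 0):
  0x5CDF + 0xE2E4 = 0x13FC3 → wrap carry → 0x3FC4
  0x3FC4 + 0x43BC = 0x08380
  0x8380 + 0xE617 = 0x16997 → wrap carry → 0x6998
  0x6998 + 0x216B = 0x08B03
One's-complement sum = 0x8B03.
Checksum = ~0x8B03 & 0xFFFF = 0x74FC.

74FC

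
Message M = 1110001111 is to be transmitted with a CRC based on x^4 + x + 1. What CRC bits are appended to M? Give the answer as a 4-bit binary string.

Append 4 zeros: 11100011110000. Divide by 10011 (XOR where the leading bit is 1):
  pos 0: 11100 XOR 10011 = 01111
  pos 1: 11110 XOR 10011 = 01101
  pos 2: 11011 XOR 10011 = 01000
  pos 3: 10001 XOR 10011 = 00010
  pos 6: 10110 XOR 10011 = 00101
  pos 8: 10100 XOR 10011 = 00111
Remainder (last 4 bits) = 1110. This is the CRC / FCS.

1110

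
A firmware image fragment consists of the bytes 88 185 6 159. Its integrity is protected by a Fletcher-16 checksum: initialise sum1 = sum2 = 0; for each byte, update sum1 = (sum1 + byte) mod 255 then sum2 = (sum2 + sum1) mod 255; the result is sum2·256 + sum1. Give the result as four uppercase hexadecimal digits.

Running sums (mod 255):
  after byte 0 (88): sum1=88, sum2=88
  after byte 1 (185): sum1=18, sum2=106
  after byte 2 (6): sum1=24, sum2=130
  after byte 3 (159): sum1=183, sum2=58
Checksum = sum2·256 + sum1 = 58·256 + 183 = 15031 = 0x3AB7.

3AB7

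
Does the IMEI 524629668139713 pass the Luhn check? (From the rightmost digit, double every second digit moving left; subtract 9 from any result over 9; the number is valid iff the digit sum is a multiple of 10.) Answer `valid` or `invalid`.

From the right, keep odd positions and double even positions (subtract 9 from any doubled value over 9):
  doubled (positions 2,4,...): 2 9 2 3 9 3 4 → sum 32
  kept (positions 1,3,...): 3 7 3 8 6 2 4 5 → sum 38
Total = 70.
70 mod 10 = 0, so the number is valid.

valid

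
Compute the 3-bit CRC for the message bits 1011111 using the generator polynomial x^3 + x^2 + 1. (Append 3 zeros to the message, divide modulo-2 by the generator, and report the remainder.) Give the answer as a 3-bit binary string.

010

Append 3 zeros: 1011111000. Divide by 1101 (XOR where the leading bit is 1):
  pos 0: 1011 XOR 1101 = 0110
  pos 1: 1101 XOR 1101 = 0000
  pos 5: 1100 XOR 1101 = 0001
Remainder (last 3 bits) = 010. This is the CRC / FCS.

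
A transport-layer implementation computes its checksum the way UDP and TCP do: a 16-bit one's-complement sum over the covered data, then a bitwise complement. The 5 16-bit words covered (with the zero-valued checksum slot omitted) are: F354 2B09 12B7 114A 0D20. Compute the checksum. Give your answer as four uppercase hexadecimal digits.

B080

One's-complement addition (fold any carry out of bit 15 back into bit 0):
  0xF354 + 0x2B09 = 0x11E5D → wrap carry → 0x1E5E
  0x1E5E + 0x12B7 = 0x03115
  0x3115 + 0x114A = 0x0425F
  0x425F + 0x0D20 = 0x04F7F
One's-complement sum = 0x4F7F.
Checksum = ~0x4F7F & 0xFFFF = 0xB080.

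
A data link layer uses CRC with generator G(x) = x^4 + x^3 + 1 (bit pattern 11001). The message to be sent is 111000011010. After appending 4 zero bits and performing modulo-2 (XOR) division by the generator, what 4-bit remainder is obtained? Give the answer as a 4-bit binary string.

Append 4 zeros: 1110000110100000. Divide by 11001 (XOR where the leading bit is 1):
  pos 0: 11100 XOR 11001 = 00101
  pos 2: 10100 XOR 11001 = 01101
  pos 3: 11011 XOR 11001 = 00010
  pos 6: 10101 XOR 11001 = 01100
  pos 7: 11000 XOR 11001 = 00001
  pos 11: 10000 XOR 11001 = 01001
Remainder (last 4 bits) = 1001. This is the CRC / FCS.

1001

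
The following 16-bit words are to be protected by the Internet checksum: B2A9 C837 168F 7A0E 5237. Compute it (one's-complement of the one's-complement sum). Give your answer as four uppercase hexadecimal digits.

One's-complement addition (fold any carry out of bit 15 back into bit 0):
  0xB2A9 + 0xC837 = 0x17AE0 → wrap carry → 0x7AE1
  0x7AE1 + 0x168F = 0x09170
  0x9170 + 0x7A0E = 0x10B7E → wrap carry → 0x0B7F
  0x0B7F + 0x5237 = 0x05DB6
One's-complement sum = 0x5DB6.
Checksum = ~0x5DB6 & 0xFFFF = 0xA249.

A249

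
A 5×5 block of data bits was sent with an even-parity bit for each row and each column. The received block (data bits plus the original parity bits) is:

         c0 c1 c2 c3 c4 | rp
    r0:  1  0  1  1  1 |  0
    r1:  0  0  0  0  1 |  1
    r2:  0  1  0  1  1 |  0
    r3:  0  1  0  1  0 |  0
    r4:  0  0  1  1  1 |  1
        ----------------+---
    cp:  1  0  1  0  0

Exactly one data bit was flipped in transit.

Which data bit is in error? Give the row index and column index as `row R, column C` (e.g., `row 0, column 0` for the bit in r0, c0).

row 2, column 2

Recompute each row's even parity and compare to rp:
  r0: data parity 0, sent rp 0 → ok
  r1: data parity 1, sent rp 1 → ok
  r2: data parity 1, sent rp 0 → mismatch
  r3: data parity 0, sent rp 0 → ok
  r4: data parity 1, sent rp 1 → ok
Recompute each column's even parity and compare to cp:
  c0: data parity 1, sent cp 1 → ok
  c1: data parity 0, sent cp 0 → ok
  c2: data parity 0, sent cp 1 → mismatch
  c3: data parity 0, sent cp 0 → ok
  c4: data parity 0, sent cp 0 → ok
Exactly one row (r2) and one column (c2) fail → the flipped bit is at their intersection.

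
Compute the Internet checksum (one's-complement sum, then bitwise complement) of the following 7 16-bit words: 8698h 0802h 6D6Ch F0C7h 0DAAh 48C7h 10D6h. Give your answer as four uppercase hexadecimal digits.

One's-complement addition (fold any carry out of bit 15 back into bit 0):
  0x8698 + 0x0802 = 0x08E9A
  0x8E9A + 0x6D6C = 0x0FC06
  0xFC06 + 0xF0C7 = 0x1ECCD → wrap carry → 0xECCE
  0xECCE + 0x0DAA = 0x0FA78
  0xFA78 + 0x48C7 = 0x1433F → wrap carry → 0x4340
  0x4340 + 0x10D6 = 0x05416
One's-complement sum = 0x5416.
Checksum = ~0x5416 & 0xFFFF = 0xABE9.

ABE9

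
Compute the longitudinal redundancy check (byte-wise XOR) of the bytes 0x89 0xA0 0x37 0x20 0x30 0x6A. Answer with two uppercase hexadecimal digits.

64

XOR the bytes together:
  start with 0x89
  0x89 ⊕ 0xA0 = 0x29
  0x29 ⊕ 0x37 = 0x1E
  0x1E ⊕ 0x20 = 0x3E
  0x3E ⊕ 0x30 = 0x0E
  0x0E ⊕ 0x6A = 0x64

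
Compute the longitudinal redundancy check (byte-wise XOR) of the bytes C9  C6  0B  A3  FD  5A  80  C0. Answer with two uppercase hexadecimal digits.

XOR the bytes together:
  start with 0xC9
  0xC9 ⊕ 0xC6 = 0x0F
  0x0F ⊕ 0x0B = 0x04
  0x04 ⊕ 0xA3 = 0xA7
  0xA7 ⊕ 0xFD = 0x5A
  0x5A ⊕ 0x5A = 0x00
  0x00 ⊕ 0x80 = 0x80
  0x80 ⊕ 0xC0 = 0x40

40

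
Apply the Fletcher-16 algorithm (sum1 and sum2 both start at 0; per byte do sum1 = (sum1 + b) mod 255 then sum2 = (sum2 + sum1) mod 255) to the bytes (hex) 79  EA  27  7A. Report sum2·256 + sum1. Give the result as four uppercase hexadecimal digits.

Running sums (mod 255):
  after byte 0 (79): sum1=121, sum2=121
  after byte 1 (EA): sum1=100, sum2=221
  after byte 2 (27): sum1=139, sum2=105
  after byte 3 (7A): sum1=6, sum2=111
Checksum = sum2·256 + sum1 = 111·256 + 6 = 28422 = 0x6F06.

6F06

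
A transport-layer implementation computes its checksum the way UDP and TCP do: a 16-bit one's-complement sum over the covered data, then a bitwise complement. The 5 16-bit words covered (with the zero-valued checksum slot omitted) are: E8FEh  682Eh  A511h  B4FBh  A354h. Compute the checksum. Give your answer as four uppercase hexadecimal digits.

One's-complement addition (fold any carry out of bit 15 back into bit 0):
  0xE8FE + 0x682E = 0x1512C → wrap carry → 0x512D
  0x512D + 0xA511 = 0x0F63E
  0xF63E + 0xB4FB = 0x1AB39 → wrap carry → 0xAB3A
  0xAB3A + 0xA354 = 0x14E8E → wrap carry → 0x4E8F
One's-complement sum = 0x4E8F.
Checksum = ~0x4E8F & 0xFFFF = 0xB170.

B170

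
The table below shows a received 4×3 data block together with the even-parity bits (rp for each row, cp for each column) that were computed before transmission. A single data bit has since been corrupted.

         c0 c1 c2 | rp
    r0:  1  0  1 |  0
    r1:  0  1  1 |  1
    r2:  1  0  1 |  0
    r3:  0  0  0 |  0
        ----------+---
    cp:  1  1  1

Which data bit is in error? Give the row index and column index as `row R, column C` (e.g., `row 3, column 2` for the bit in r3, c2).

Recompute each row's even parity and compare to rp:
  r0: data parity 0, sent rp 0 → ok
  r1: data parity 0, sent rp 1 → mismatch
  r2: data parity 0, sent rp 0 → ok
  r3: data parity 0, sent rp 0 → ok
Recompute each column's even parity and compare to cp:
  c0: data parity 0, sent cp 1 → mismatch
  c1: data parity 1, sent cp 1 → ok
  c2: data parity 1, sent cp 1 → ok
Exactly one row (r1) and one column (c0) fail → the flipped bit is at their intersection.

row 1, column 0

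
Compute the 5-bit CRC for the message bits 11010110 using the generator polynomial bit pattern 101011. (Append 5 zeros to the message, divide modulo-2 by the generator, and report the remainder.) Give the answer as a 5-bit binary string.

Append 5 zeros: 1101011000000. Divide by 101011 (XOR where the leading bit is 1):
  pos 0: 110101 XOR 101011 = 011110
  pos 1: 111101 XOR 101011 = 010110
  pos 2: 101100 XOR 101011 = 000111
  pos 5: 111000 XOR 101011 = 010011
  pos 6: 100110 XOR 101011 = 001101
Remainder (last 5 bits) = 11010. This is the CRC / FCS.

11010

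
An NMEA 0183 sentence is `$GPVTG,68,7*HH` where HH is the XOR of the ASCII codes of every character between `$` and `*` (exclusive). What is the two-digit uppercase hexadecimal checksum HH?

6B

XOR the ASCII codes of the payload characters:
  'G' = 0x47 → acc = 0x47
  'P' = 0x50 → acc = 0x17
  'V' = 0x56 → acc = 0x41
  'T' = 0x54 → acc = 0x15
  'G' = 0x47 → acc = 0x52
  ',' = 0x2C → acc = 0x7E
  '6' = 0x36 → acc = 0x48
  '8' = 0x38 → acc = 0x70
  ',' = 0x2C → acc = 0x5C
  '7' = 0x37 → acc = 0x6B
Checksum = 0x6B.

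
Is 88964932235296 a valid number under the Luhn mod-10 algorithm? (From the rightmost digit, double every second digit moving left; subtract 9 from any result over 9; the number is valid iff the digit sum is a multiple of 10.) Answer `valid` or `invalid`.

valid

From the right, keep odd positions and double even positions (subtract 9 from any doubled value over 9):
  doubled (positions 2,4,...): 9 1 4 6 8 9 7 → sum 44
  kept (positions 1,3,...): 6 2 3 2 9 6 8 → sum 36
Total = 80.
80 mod 10 = 0, so the number is valid.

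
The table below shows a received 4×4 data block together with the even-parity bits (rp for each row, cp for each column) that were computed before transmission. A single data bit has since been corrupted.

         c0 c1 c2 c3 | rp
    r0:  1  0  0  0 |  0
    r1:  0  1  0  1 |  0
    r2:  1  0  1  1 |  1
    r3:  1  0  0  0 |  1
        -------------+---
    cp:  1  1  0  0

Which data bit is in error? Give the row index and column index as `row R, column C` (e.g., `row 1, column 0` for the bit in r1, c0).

row 0, column 2

Recompute each row's even parity and compare to rp:
  r0: data parity 1, sent rp 0 → mismatch
  r1: data parity 0, sent rp 0 → ok
  r2: data parity 1, sent rp 1 → ok
  r3: data parity 1, sent rp 1 → ok
Recompute each column's even parity and compare to cp:
  c0: data parity 1, sent cp 1 → ok
  c1: data parity 1, sent cp 1 → ok
  c2: data parity 1, sent cp 0 → mismatch
  c3: data parity 0, sent cp 0 → ok
Exactly one row (r0) and one column (c2) fail → the flipped bit is at their intersection.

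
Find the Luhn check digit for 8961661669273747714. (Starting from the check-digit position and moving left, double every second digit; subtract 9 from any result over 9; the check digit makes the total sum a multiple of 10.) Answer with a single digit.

Partial digits right→left: 4 1 7 7 4 7 3 7 2 9 6 6 1 6 6 1 6 9 8
Double every second digit counting from the check-digit position (so the 1st, 3rd, 5th, ... of the partial from the right).
  doubled (with −9 where >9): 8 5 8 6 4 3 2 3 3 7 → sum 49
  kept as-is: 1 7 7 7 9 6 6 1 9 → sum 53
Total = 49 + 53 = 102.
Check digit = (10 − (102 mod 10)) mod 10 = 8.

8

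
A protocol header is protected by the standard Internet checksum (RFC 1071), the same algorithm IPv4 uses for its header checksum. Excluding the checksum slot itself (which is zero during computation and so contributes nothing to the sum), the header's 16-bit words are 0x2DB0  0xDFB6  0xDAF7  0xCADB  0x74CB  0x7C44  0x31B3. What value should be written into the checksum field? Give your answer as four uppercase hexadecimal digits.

2A02

One's-complement addition (fold any carry out of bit 15 back into bit 0):
  0x2DB0 + 0xDFB6 = 0x10D66 → wrap carry → 0x0D67
  0x0D67 + 0xDAF7 = 0x0E85E
  0xE85E + 0xCADB = 0x1B339 → wrap carry → 0xB33A
  0xB33A + 0x74CB = 0x12805 → wrap carry → 0x2806
  0x2806 + 0x7C44 = 0x0A44A
  0xA44A + 0x31B3 = 0x0D5FD
One's-complement sum = 0xD5FD.
Checksum = ~0xD5FD & 0xFFFF = 0x2A02.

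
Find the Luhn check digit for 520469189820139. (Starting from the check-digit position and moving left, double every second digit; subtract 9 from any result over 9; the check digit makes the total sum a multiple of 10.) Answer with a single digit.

Partial digits right→left: 9 3 1 0 2 8 9 8 1 9 6 4 0 2 5
Double every second digit counting from the check-digit position (so the 1st, 3rd, 5th, ... of the partial from the right).
  doubled (with −9 where >9): 9 2 4 9 2 3 0 1 → sum 30
  kept as-is: 3 0 8 8 9 4 2 → sum 34
Total = 30 + 34 = 64.
Check digit = (10 − (64 mod 10)) mod 10 = 6.

6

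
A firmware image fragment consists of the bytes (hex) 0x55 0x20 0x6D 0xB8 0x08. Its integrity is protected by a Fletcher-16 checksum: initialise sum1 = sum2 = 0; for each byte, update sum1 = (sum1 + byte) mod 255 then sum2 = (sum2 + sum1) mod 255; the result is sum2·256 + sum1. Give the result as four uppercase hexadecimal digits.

Running sums (mod 255):
  after byte 0 (0x55): sum1=85, sum2=85
  after byte 1 (0x20): sum1=117, sum2=202
  after byte 2 (0x6D): sum1=226, sum2=173
  after byte 3 (0xB8): sum1=155, sum2=73
  after byte 4 (0x08): sum1=163, sum2=236
Checksum = sum2·256 + sum1 = 236·256 + 163 = 60579 = 0xECA3.

ECA3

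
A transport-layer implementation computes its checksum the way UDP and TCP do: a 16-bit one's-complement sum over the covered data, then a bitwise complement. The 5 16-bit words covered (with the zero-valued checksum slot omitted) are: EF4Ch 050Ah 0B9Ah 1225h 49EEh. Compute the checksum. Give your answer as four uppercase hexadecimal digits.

A3FB

One's-complement addition (fold any carry out of bit 15 back into bit 0):
  0xEF4C + 0x050A = 0x0F456
  0xF456 + 0x0B9A = 0x0FFF0
  0xFFF0 + 0x1225 = 0x11215 → wrap carry → 0x1216
  0x1216 + 0x49EE = 0x05C04
One's-complement sum = 0x5C04.
Checksum = ~0x5C04 & 0xFFFF = 0xA3FB.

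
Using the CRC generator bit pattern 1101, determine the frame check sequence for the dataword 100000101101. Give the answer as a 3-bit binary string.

011

Append 3 zeros: 100000101101000. Divide by 1101 (XOR where the leading bit is 1):
  pos 0: 1000 XOR 1101 = 0101
  pos 1: 1010 XOR 1101 = 0111
  pos 2: 1110 XOR 1101 = 0011
  pos 4: 1110 XOR 1101 = 0011
  pos 6: 1111 XOR 1101 = 0010
  pos 8: 1001 XOR 1101 = 0100
  pos 9: 1000 XOR 1101 = 0101
  pos 10: 1010 XOR 1101 = 0111
  pos 11: 1110 XOR 1101 = 0011
Remainder (last 3 bits) = 011. This is the CRC / FCS.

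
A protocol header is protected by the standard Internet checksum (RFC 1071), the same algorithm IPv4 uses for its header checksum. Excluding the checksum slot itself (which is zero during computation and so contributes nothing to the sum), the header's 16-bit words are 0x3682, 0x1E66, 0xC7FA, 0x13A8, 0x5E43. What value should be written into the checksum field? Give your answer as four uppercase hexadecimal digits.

One's-complement addition (fold any carry out of bit 15 back into bit 0):
  0x3682 + 0x1E66 = 0x054E8
  0x54E8 + 0xC7FA = 0x11CE2 → wrap carry → 0x1CE3
  0x1CE3 + 0x13A8 = 0x0308B
  0x308B + 0x5E43 = 0x08ECE
One's-complement sum = 0x8ECE.
Checksum = ~0x8ECE & 0xFFFF = 0x7131.

7131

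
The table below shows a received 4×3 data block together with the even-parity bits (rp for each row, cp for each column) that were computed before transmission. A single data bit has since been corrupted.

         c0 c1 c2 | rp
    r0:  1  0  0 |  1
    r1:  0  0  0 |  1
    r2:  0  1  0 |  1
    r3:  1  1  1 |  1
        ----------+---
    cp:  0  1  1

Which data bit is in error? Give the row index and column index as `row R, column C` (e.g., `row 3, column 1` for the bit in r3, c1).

row 1, column 1

Recompute each row's even parity and compare to rp:
  r0: data parity 1, sent rp 1 → ok
  r1: data parity 0, sent rp 1 → mismatch
  r2: data parity 1, sent rp 1 → ok
  r3: data parity 1, sent rp 1 → ok
Recompute each column's even parity and compare to cp:
  c0: data parity 0, sent cp 0 → ok
  c1: data parity 0, sent cp 1 → mismatch
  c2: data parity 1, sent cp 1 → ok
Exactly one row (r1) and one column (c1) fail → the flipped bit is at their intersection.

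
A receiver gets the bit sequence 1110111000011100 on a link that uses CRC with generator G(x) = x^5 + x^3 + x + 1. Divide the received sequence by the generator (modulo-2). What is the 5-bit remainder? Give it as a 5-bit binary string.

Modulo-2 division of 1110111000011100 by 101011:
  pos 0: 111011 XOR 101011 = 010000
  pos 1: 100001 XOR 101011 = 001010
  pos 3: 101000 XOR 101011 = 000011
  pos 7: 110011 XOR 101011 = 011000
  pos 8: 110001 XOR 101011 = 011010
  pos 9: 110100 XOR 101011 = 011111
  pos 10: 111110 XOR 101011 = 010101
Remainder = 10101 (nonzero — an error is detected).

10101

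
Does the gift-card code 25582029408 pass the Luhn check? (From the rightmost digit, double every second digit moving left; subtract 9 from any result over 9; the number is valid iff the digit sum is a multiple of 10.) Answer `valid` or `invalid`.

From the right, keep odd positions and double even positions (subtract 9 from any doubled value over 9):
  doubled (positions 2,4,...): 0 9 0 7 1 → sum 17
  kept (positions 1,3,...): 8 4 2 2 5 2 → sum 23
Total = 40.
40 mod 10 = 0, so the number is valid.

valid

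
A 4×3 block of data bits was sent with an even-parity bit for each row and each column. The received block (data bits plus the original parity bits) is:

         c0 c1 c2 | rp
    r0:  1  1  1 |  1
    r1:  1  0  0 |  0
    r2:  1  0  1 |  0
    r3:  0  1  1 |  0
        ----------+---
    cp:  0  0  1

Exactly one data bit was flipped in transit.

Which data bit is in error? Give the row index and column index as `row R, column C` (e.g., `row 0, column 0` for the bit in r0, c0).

row 1, column 0

Recompute each row's even parity and compare to rp:
  r0: data parity 1, sent rp 1 → ok
  r1: data parity 1, sent rp 0 → mismatch
  r2: data parity 0, sent rp 0 → ok
  r3: data parity 0, sent rp 0 → ok
Recompute each column's even parity and compare to cp:
  c0: data parity 1, sent cp 0 → mismatch
  c1: data parity 0, sent cp 0 → ok
  c2: data parity 1, sent cp 1 → ok
Exactly one row (r1) and one column (c0) fail → the flipped bit is at their intersection.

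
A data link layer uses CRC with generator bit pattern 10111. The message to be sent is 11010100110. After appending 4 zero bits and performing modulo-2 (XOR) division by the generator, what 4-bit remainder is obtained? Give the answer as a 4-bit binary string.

1100

Append 4 zeros: 110101001100000. Divide by 10111 (XOR where the leading bit is 1):
  pos 0: 11010 XOR 10111 = 01101
  pos 1: 11011 XOR 10111 = 01100
  pos 2: 11000 XOR 10111 = 01111
  pos 3: 11110 XOR 10111 = 01001
  pos 4: 10011 XOR 10111 = 00100
  pos 6: 10010 XOR 10111 = 00101
  pos 8: 10100 XOR 10111 = 00011
Remainder (last 4 bits) = 1100. This is the CRC / FCS.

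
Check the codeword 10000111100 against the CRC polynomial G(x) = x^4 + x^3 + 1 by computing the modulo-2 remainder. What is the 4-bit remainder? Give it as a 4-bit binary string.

Modulo-2 division of 10000111100 by 11001:
  pos 0: 10000 XOR 11001 = 01001
  pos 1: 10011 XOR 11001 = 01010
  pos 2: 10101 XOR 11001 = 01100
  pos 3: 11001 XOR 11001 = 00000
Remainder = 0100 (nonzero — an error is detected).

0100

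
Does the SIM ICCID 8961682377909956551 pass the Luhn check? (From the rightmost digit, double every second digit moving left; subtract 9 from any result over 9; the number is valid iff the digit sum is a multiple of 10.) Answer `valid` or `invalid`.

From the right, keep odd positions and double even positions (subtract 9 from any doubled value over 9):
  doubled (positions 2,4,...): 1 3 9 0 5 6 7 2 9 → sum 42
  kept (positions 1,3,...): 1 5 5 9 9 7 2 6 6 8 → sum 58
Total = 100.
100 mod 10 = 0, so the number is valid.

valid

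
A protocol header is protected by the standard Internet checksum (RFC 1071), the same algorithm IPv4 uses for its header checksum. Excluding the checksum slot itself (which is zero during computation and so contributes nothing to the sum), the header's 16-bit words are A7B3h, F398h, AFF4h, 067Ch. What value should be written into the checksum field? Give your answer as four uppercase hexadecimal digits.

One's-complement addition (fold any carry out of bit 15 back into bit 0):
  0xA7B3 + 0xF398 = 0x19B4B → wrap carry → 0x9B4C
  0x9B4C + 0xAFF4 = 0x14B40 → wrap carry → 0x4B41
  0x4B41 + 0x067C = 0x051BD
One's-complement sum = 0x51BD.
Checksum = ~0x51BD & 0xFFFF = 0xAE42.

AE42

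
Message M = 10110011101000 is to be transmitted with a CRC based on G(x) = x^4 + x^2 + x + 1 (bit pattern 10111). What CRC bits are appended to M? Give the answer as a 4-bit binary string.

Append 4 zeros: 101100111010000000. Divide by 10111 (XOR where the leading bit is 1):
  pos 0: 10110 XOR 10111 = 00001
  pos 4: 10111 XOR 10111 = 00000
  pos 10: 10000 XOR 10111 = 00111
  pos 12: 11100 XOR 10111 = 01011
  pos 13: 10110 XOR 10111 = 00001
Remainder (last 4 bits) = 0001. This is the CRC / FCS.

0001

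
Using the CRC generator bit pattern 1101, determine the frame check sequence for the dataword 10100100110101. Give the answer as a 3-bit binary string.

111

Append 3 zeros: 10100100110101000. Divide by 1101 (XOR where the leading bit is 1):
  pos 0: 1010 XOR 1101 = 0111
  pos 1: 1110 XOR 1101 = 0011
  pos 3: 1110 XOR 1101 = 0011
  pos 5: 1101 XOR 1101 = 0000
  pos 9: 1010 XOR 1101 = 0111
  pos 10: 1111 XOR 1101 = 0010
  pos 12: 1000 XOR 1101 = 0101
  pos 13: 1010 XOR 1101 = 0111
Remainder (last 3 bits) = 111. This is the CRC / FCS.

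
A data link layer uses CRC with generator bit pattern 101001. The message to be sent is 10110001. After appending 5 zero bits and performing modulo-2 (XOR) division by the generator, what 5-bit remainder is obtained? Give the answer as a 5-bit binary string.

Append 5 zeros: 1011000100000. Divide by 101001 (XOR where the leading bit is 1):
  pos 0: 101100 XOR 101001 = 000101
  pos 3: 101010 XOR 101001 = 000011
  pos 7: 110000 XOR 101001 = 011001
Remainder (last 5 bits) = 11001. This is the CRC / FCS.

11001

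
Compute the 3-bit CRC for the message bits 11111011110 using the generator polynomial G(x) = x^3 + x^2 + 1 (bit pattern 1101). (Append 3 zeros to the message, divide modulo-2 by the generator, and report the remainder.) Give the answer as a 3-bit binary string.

000

Append 3 zeros: 11111011110000. Divide by 1101 (XOR where the leading bit is 1):
  pos 0: 1111 XOR 1101 = 0010
  pos 2: 1010 XOR 1101 = 0111
  pos 3: 1111 XOR 1101 = 0010
  pos 5: 1011 XOR 1101 = 0110
  pos 6: 1101 XOR 1101 = 0000
Remainder (last 3 bits) = 000. This is the CRC / FCS.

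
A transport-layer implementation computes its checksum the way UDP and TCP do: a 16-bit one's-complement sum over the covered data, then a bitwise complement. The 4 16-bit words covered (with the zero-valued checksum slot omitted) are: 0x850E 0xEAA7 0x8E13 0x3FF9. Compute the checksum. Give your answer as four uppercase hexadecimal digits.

C23C

One's-complement addition (fold any carry out of bit 15 back into bit 0):
  0x850E + 0xEAA7 = 0x16FB5 → wrap carry → 0x6FB6
  0x6FB6 + 0x8E13 = 0x0FDC9
  0xFDC9 + 0x3FF9 = 0x13DC2 → wrap carry → 0x3DC3
One's-complement sum = 0x3DC3.
Checksum = ~0x3DC3 & 0xFFFF = 0xC23C.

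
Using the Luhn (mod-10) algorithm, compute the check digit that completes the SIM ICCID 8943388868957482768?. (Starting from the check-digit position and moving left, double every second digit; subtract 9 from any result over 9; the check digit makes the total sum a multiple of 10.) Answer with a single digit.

3

Partial digits right→left: 8 6 7 2 8 4 7 5 9 8 6 8 8 8 3 3 4 9 8
Double every second digit counting from the check-digit position (so the 1st, 3rd, 5th, ... of the partial from the right).
  doubled (with −9 where >9): 7 5 7 5 9 3 7 6 8 7 → sum 64
  kept as-is: 6 2 4 5 8 8 8 3 9 → sum 53
Total = 64 + 53 = 117.
Check digit = (10 − (117 mod 10)) mod 10 = 3.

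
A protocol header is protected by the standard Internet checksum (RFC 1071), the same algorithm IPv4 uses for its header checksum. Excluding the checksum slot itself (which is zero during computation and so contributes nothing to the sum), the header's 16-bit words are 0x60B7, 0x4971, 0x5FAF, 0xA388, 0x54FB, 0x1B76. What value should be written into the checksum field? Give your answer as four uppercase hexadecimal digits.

E22D

One's-complement addition (fold any carry out of bit 15 back into bit 0):
  0x60B7 + 0x4971 = 0x0AA28
  0xAA28 + 0x5FAF = 0x109D7 → wrap carry → 0x09D8
  0x09D8 + 0xA388 = 0x0AD60
  0xAD60 + 0x54FB = 0x1025B → wrap carry → 0x025C
  0x025C + 0x1B76 = 0x01DD2
One's-complement sum = 0x1DD2.
Checksum = ~0x1DD2 & 0xFFFF = 0xE22D.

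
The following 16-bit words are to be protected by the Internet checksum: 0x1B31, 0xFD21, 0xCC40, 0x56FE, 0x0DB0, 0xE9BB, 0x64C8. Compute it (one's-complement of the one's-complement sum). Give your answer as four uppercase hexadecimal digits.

One's-complement addition (fold any carry out of bit 15 back into bit 0):
  0x1B31 + 0xFD21 = 0x11852 → wrap carry → 0x1853
  0x1853 + 0xCC40 = 0x0E493
  0xE493 + 0x56FE = 0x13B91 → wrap carry → 0x3B92
  0x3B92 + 0x0DB0 = 0x04942
  0x4942 + 0xE9BB = 0x132FD → wrap carry → 0x32FE
  0x32FE + 0x64C8 = 0x097C6
One's-complement sum = 0x97C6.
Checksum = ~0x97C6 & 0xFFFF = 0x6839.

6839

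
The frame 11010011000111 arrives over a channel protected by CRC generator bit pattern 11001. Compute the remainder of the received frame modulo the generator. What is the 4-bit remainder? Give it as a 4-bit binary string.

0000

Modulo-2 division of 11010011000111 by 11001:
  pos 0: 11010 XOR 11001 = 00011
  pos 3: 11011 XOR 11001 = 00010
  pos 6: 10000 XOR 11001 = 01001
  pos 7: 10011 XOR 11001 = 01010
  pos 8: 10101 XOR 11001 = 01100
  pos 9: 11001 XOR 11001 = 00000
Remainder = 0000 (zero — the frame passes the CRC check).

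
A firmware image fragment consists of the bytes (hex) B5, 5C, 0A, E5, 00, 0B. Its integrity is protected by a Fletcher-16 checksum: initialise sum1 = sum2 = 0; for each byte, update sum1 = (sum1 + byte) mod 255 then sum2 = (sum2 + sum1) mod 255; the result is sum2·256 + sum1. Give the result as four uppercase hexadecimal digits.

F40D

Running sums (mod 255):
  after byte 0 (B5): sum1=181, sum2=181
  after byte 1 (5C): sum1=18, sum2=199
  after byte 2 (0A): sum1=28, sum2=227
  after byte 3 (E5): sum1=2, sum2=229
  after byte 4 (00): sum1=2, sum2=231
  after byte 5 (0B): sum1=13, sum2=244
Checksum = sum2·256 + sum1 = 244·256 + 13 = 62477 = 0xF40D.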